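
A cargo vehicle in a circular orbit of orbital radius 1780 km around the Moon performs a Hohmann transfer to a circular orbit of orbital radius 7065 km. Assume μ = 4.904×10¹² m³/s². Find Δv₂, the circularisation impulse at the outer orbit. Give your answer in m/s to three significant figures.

r₁ = 1780 km = 1.780×10⁶ m.
r₂ = 7065 km = 7.065×10⁶ m.
Transfer ellipse a_t = (r₁ + r₂)/2 = 4.422×10⁶ m.
At r₁: circular v_c1 = √(μ/r₁) = 1660 m/s; transfer-perilune v_p = √[μ(2/r₁ − 1/a_t)] = 2098 m/s.
At r₂: circular v_c2 = √(μ/r₂) = 833.1 m/s; transfer-apolune v_a = √[μ(2/r₂ − 1/a_t)] = 528.6 m/s.
Δv₂ = v_c2 − v_a = 304.6 m/s.

Δv ≈ 305 m/s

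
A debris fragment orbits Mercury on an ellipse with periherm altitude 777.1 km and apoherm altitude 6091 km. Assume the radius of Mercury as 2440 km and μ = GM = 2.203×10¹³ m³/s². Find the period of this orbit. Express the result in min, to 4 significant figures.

T ≈ 317.6 min

r_p = 2440 + 777.1 = 3217.1 km = 3.2171×10⁶ m.
r_a = 2440 + 6091 = 8531.0 km = 8.5310×10⁶ m.
Semi-major axis a = (r_p + r_a)/2 = (3217.1 + 8531.0)/2 = 5874.1 km = 5.874×10⁶ m.
By Kepler's third law T = 2π√(a³/μ) = 2π × 3.033×10³ = 1.906×10⁴ s.
= 317.6 min.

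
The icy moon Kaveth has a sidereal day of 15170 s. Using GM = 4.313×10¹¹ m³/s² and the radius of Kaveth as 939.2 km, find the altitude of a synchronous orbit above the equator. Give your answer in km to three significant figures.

h_sync ≈ 421 km

A synchronous orbit has period T, so by Kepler's third law a = (μT²/4π²)^(1/3).
μT²/4π² = 4.313×10¹¹ × (1.517×10⁴)² / 39.48 = 2.514×10¹⁸ m³.
a = 1.360×10⁶ m = 1359.8 km.
Altitude h = a − R = 1359.8 − 939.2 = 420.56 km.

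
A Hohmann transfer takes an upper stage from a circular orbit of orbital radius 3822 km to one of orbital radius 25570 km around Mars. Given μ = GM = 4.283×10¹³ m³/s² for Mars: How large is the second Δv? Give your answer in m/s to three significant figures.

r₁ = 3822 km = 3.822×10⁶ m.
r₂ = 25570 km = 2.557×10⁷ m.
Transfer ellipse a_t = (r₁ + r₂)/2 = 1.470×10⁷ m.
At r₁: circular v_c1 = √(μ/r₁) = 3348 m/s; transfer-periapsis v_p = √[μ(2/r₁ − 1/a_t)] = 4416 m/s.
At r₂: circular v_c2 = √(μ/r₂) = 1294 m/s; transfer-apoapsis v_a = √[μ(2/r₂ − 1/a_t)] = 660.0 m/s.
Δv₂ = v_c2 − v_a = 634.2 m/s.

Δv ≈ 634 m/s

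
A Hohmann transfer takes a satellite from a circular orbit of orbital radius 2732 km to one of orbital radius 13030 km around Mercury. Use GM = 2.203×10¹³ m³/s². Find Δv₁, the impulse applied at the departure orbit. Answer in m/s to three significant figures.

r₁ = 2732 km = 2.732×10⁶ m.
r₂ = 13030 km = 1.303×10⁷ m.
Transfer ellipse a_t = (r₁ + r₂)/2 = 7.881×10⁶ m.
At r₁: circular v_c1 = √(μ/r₁) = 2840 m/s; transfer-periherm v_p = √[μ(2/r₁ − 1/a_t)] = 3651 m/s.
Δv₁ = v_p − v_c1 = 811.6 m/s.

Δv ≈ 812 m/s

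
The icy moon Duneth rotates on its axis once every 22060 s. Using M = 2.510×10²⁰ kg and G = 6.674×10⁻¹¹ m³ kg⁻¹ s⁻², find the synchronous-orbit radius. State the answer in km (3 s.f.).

r_sync ≈ 591 km

μ = GM = 6.674×10⁻¹¹ × 2.510×10²⁰ = 1.675×10¹⁰ m³/s².
A synchronous orbit has period T, so by Kepler's third law a = (μT²/4π²)^(1/3).
μT²/4π² = 1.675×10¹⁰ × (2.206×10⁴)² / 39.48 = 2.065×10¹⁷ m³.
a = 5.911×10⁵ m = 591.07 km.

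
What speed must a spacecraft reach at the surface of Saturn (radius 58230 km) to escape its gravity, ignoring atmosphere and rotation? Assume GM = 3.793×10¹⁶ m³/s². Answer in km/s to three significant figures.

v_esc ≈ 36.1 km/s

r = R = 5.823×10⁷ m.
Escape speed v_esc = √(2μ/r) = √(2 × 3.793×10¹⁶ / 5.823×10⁷) = √(1.303×10⁹) = 36090 m/s.
= 36.09 km/s.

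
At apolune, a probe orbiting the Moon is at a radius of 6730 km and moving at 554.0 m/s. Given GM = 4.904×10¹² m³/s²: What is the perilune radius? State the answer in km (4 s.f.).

r_a = 6.730×10⁶ m.
Specific energy ε = v²/2 − μ/r = -5.752×10⁵ J/kg, so a = −μ/(2ε) = 4.263×10⁶ m.
The apsides satisfy r_p + r_a = 2a, so the perilune radius is 2a − r_a = 1.795×10⁶ m = 1795.4 km.

perilune radius ≈ 1795 km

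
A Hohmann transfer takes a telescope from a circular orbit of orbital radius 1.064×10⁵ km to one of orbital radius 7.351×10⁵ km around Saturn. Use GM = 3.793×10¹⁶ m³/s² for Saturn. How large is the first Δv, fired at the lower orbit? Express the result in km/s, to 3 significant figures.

Δv ≈ 6.08 km/s

r₁ = 1.064×10⁵ km = 1.064×10⁸ m.
r₂ = 7.351×10⁵ km = 7.351×10⁸ m.
Transfer ellipse a_t = (r₁ + r₂)/2 = 4.208×10⁸ m.
At r₁: circular v_c1 = √(μ/r₁) = 18880 m/s; transfer-perikrone v_p = √[μ(2/r₁ − 1/a_t)] = 24960 m/s.
Δv₁ = v_p − v_c1 = 6076 m/s.
= 6.076 km/s.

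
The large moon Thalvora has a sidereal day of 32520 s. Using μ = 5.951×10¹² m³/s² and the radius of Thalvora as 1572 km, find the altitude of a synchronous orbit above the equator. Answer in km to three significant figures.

h_sync ≈ 3850 km

A synchronous orbit has period T, so by Kepler's third law a = (μT²/4π²)^(1/3).
μT²/4π² = 5.951×10¹² × (3.252×10⁴)² / 39.48 = 1.594×10²⁰ m³.
a = 5.422×10⁶ m = 5422.2 km.
Altitude h = a − R = 5422.2 − 1572 = 3850.2 km.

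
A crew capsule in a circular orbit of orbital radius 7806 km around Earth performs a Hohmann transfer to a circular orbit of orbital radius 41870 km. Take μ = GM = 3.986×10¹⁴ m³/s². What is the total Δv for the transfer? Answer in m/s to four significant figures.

r₁ = 7806 km = 7.806×10⁶ m.
r₂ = 41870 km = 4.187×10⁷ m.
Transfer ellipse a_t = (r₁ + r₂)/2 = 2.484×10⁷ m.
At r₁: circular v_c1 = √(μ/r₁) = 7146 m/s; transfer-perigee v_p = √[μ(2/r₁ − 1/a_t)] = 9278 m/s.
Δv₁ = v_p − v_c1 = 2132 m/s.
At r₂: circular v_c2 = √(μ/r₂) = 3085 m/s; transfer-apogee v_a = √[μ(2/r₂ − 1/a_t)] = 1730 m/s.
Δv₂ = v_c2 − v_a = 1356 m/s.
Total Δv = Δv₁ + Δv₂ = 3488 m/s.

Δv_total ≈ 3488 m/s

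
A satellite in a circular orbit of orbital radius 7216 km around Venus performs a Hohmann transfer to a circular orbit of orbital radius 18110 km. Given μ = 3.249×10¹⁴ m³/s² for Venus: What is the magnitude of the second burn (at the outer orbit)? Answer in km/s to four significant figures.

r₁ = 7216 km = 7.216×10⁶ m.
r₂ = 18110 km = 1.811×10⁷ m.
Transfer ellipse a_t = (r₁ + r₂)/2 = 1.266×10⁷ m.
At r₁: circular v_c1 = √(μ/r₁) = 6710 m/s; transfer-periapsis v_p = √[μ(2/r₁ − 1/a_t)] = 8024 m/s.
At r₂: circular v_c2 = √(μ/r₂) = 4236 m/s; transfer-apoapsis v_a = √[μ(2/r₂ − 1/a_t)] = 3197 m/s.
Δv₂ = v_c2 − v_a = 1038 m/s.
= 1.038 km/s.

Δv ≈ 1.038 km/s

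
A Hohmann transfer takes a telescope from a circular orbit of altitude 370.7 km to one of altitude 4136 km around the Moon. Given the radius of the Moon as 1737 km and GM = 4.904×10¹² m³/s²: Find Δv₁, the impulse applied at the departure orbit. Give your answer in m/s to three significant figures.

Δv ≈ 325 m/s

r₁ = 1737 + 370.7 = 2107.7 km = 2.1077×10⁶ m.
r₂ = 1737 + 4136 = 5873.0 km = 5.8730×10⁶ m.
Transfer ellipse a_t = (r₁ + r₂)/2 = 3.990×10⁶ m.
At r₁: circular v_c1 = √(μ/r₁) = 1525 m/s; transfer-perilune v_p = √[μ(2/r₁ − 1/a_t)] = 1851 m/s.
Δv₁ = v_p − v_c1 = 325.2 m/s.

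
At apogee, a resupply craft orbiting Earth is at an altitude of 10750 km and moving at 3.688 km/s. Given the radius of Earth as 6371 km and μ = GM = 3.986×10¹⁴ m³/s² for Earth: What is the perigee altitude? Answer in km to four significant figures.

perigee altitude ≈ 693.9 km

r_a = 6371 + 10750 = 17121 km = 1.712×10⁷ m.
Specific energy ε = v²/2 − μ/r = -1.648×10⁷ J/kg, so a = −μ/(2ε) = 1.209×10⁷ m.
The apsides satisfy r_p + r_a = 2a, so the perigee radius is 2a − r_a = 7.065×10⁶ m = 7064.9 km.
Perigee altitude = 7064.9 − 6371 = 693.90 km.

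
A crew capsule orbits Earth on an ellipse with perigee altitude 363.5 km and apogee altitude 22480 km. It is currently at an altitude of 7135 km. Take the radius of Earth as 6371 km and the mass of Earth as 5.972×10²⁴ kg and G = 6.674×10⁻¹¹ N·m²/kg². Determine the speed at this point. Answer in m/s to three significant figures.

μ = GM = 6.674×10⁻¹¹ × 5.972×10²⁴ = 3.986×10¹⁴ m³/s².
r_p = 6371 + 363.5 = 6734.5 km = 6.7345×10⁶ m.
r_a = 6371 + 22480 = 28851 km = 2.8851×10⁷ m.
r = 6371 + 7135 = 13506 km = 1.351×10⁷ m.
Semi-major axis a = (r_p + r_a)/2 = 17793 km = 1.779×10⁷ m.
Vis-viva: v² = μ(2/r − 1/a) = 3.986×10¹⁴ × (1.481×10⁻⁷ − 5.620×10⁻⁸) = 3.662×10⁷ m²/s².
v = 6051 m/s.

v ≈ 6050 m/s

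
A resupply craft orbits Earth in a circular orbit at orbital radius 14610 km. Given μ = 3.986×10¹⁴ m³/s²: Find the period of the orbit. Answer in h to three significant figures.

T ≈ 4.88 h

r = 14610 km = 1.461×10⁷ m.
Kepler's third law: T = 2π√(r³/μ) = 2π√((1.461×10⁷)³ / 3.986×10¹⁴).
r³/μ = 7.824×10⁶ s², so T = 2π × 2.797×10³ = 1.757×10⁴ s.
Converting: 1.757×10⁴ s ÷ 3600 = 4.882 h.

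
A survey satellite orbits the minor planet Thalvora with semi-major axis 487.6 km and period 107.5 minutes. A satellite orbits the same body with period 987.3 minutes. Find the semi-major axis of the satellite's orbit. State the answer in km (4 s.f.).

a₂ ≈ 2138 km

Kepler's third law: a³ ∝ T², so a₂ = a₁ (T₂/T₁)^(2/3).
T₂/T₁ = 9.184, (T₂/T₁)^(2/3) = 4.386.
a₂ = 487.6 × 4.386 = 2138 km.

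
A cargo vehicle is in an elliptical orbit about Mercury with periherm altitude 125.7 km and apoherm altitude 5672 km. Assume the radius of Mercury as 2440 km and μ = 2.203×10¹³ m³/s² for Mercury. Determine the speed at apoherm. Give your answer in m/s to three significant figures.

r_p = 2440 + 125.7 = 2565.7 km = 2.5657×10⁶ m.
r_a = 2440 + 5672 = 8112.0 km = 8.1120×10⁶ m.
Semi-major axis a = (r_p + r_a)/2 = 5338.9 km = 5.339×10⁶ m.
Vis-viva: v² = μ(2/r − 1/a) = 2.203×10¹³ × (2.465×10⁻⁷ − 1.873×10⁻⁷) = 1.305×10⁶ m²/s².
v = 1142 m/s.

v ≈ 1140 m/s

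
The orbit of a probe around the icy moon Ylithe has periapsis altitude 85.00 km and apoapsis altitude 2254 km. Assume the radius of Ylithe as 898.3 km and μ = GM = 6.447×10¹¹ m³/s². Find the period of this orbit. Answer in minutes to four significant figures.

r_p = 898.3 + 85.00 = 983.30 km = 9.8330×10⁵ m.
r_a = 898.3 + 2254 = 3152.3 km = 3.1523×10⁶ m.
Semi-major axis a = (r_p + r_a)/2 = (983.30 + 3152.3)/2 = 2067.8 km = 2.068×10⁶ m.
By Kepler's third law T = 2π√(a³/μ) = 2π × 3.703×10³ = 2.327×10⁴ s.
= 387.8 minutes.

T ≈ 387.8 minutes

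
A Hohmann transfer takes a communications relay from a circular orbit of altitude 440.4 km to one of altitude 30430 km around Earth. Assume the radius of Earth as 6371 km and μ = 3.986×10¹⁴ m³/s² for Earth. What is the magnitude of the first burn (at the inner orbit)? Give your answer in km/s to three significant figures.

r₁ = 6371 + 440.4 = 6811.4 km = 6.8114×10⁶ m.
r₂ = 6371 + 30430 = 36801 km = 3.6801×10⁷ m.
Transfer ellipse a_t = (r₁ + r₂)/2 = 2.181×10⁷ m.
At r₁: circular v_c1 = √(μ/r₁) = 7650 m/s; transfer-perigee v_p = √[μ(2/r₁ − 1/a_t)] = 9938 m/s.
Δv₁ = v_p − v_c1 = 2288 m/s.
= 2.288 km/s.

Δv ≈ 2.29 km/s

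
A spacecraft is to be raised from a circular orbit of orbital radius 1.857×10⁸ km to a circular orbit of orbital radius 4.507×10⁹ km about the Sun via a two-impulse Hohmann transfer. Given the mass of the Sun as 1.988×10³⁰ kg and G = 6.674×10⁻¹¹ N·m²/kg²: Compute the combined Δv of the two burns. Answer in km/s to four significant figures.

μ = GM = 6.674×10⁻¹¹ × 1.988×10³⁰ = 1.327×10²⁰ m³/s².
r₁ = 1.857×10⁸ km = 1.857×10¹¹ m.
r₂ = 4.507×10⁹ km = 4.507×10¹² m.
Transfer ellipse a_t = (r₁ + r₂)/2 = 2.346×10¹² m.
At r₁: circular v_c1 = √(μ/r₁) = 26730 m/s; transfer-perihelion v_p = √[μ(2/r₁ − 1/a_t)] = 37050 m/s.
Δv₁ = v_p − v_c1 = 10320 m/s.
At r₂: circular v_c2 = √(μ/r₂) = 5426 m/s; transfer-aphelion v_a = √[μ(2/r₂ − 1/a_t)] = 1526 m/s.
Δv₂ = v_c2 − v_a = 3899 m/s.
Total Δv = Δv₁ + Δv₂ = 14220 m/s = 14.22 km/s.

Δv_total ≈ 14.22 km/s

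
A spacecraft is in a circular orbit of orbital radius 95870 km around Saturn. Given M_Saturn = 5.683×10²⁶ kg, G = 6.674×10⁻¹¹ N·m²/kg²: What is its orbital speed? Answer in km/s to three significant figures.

μ = GM = 6.674×10⁻¹¹ × 5.683×10²⁶ = 3.793×10¹⁶ m³/s².
r = 95870 km = 9.587×10⁷ m.
For a circular orbit v = √(μ/r) = √(3.793×10¹⁶ / 9.587×10⁷) = √(3.956×10⁸) = 19890 m/s.
That is 19.89 km/s.

v ≈ 19.9 km/s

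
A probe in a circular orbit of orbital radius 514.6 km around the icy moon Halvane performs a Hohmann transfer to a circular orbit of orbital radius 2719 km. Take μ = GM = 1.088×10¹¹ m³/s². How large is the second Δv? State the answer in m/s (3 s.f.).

Δv ≈ 87.2 m/s

r₁ = 514.6 km = 5.146×10⁵ m.
r₂ = 2719 km = 2.719×10⁶ m.
Transfer ellipse a_t = (r₁ + r₂)/2 = 1.617×10⁶ m.
At r₁: circular v_c1 = √(μ/r₁) = 459.8 m/s; transfer-periapsis v_p = √[μ(2/r₁ − 1/a_t)] = 596.3 m/s.
At r₂: circular v_c2 = √(μ/r₂) = 200.0 m/s; transfer-apoapsis v_a = √[μ(2/r₂ − 1/a_t)] = 112.9 m/s.
Δv₂ = v_c2 − v_a = 87.18 m/s.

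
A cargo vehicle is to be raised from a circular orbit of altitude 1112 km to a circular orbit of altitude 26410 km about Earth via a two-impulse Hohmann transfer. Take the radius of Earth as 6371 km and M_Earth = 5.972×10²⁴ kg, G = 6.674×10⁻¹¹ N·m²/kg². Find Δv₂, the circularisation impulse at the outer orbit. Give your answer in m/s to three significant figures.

Δv ≈ 1360 m/s

μ = GM = 6.674×10⁻¹¹ × 5.972×10²⁴ = 3.986×10¹⁴ m³/s².
r₁ = 6371 + 1112 = 7483.0 km = 7.4830×10⁶ m.
r₂ = 6371 + 26410 = 32781 km = 3.2781×10⁷ m.
Transfer ellipse a_t = (r₁ + r₂)/2 = 2.013×10⁷ m.
At r₁: circular v_c1 = √(μ/r₁) = 7298 m/s; transfer-perigee v_p = √[μ(2/r₁ − 1/a_t)] = 9313 m/s.
At r₂: circular v_c2 = √(μ/r₂) = 3487 m/s; transfer-apogee v_a = √[μ(2/r₂ − 1/a_t)] = 2126 m/s.
Δv₂ = v_c2 − v_a = 1361 m/s.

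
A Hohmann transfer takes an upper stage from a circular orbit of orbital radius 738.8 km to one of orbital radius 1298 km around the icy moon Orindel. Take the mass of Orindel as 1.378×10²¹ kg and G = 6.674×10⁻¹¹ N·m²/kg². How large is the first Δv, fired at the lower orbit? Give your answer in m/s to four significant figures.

Δv ≈ 45.50 m/s

μ = GM = 6.674×10⁻¹¹ × 1.378×10²¹ = 9.197×10¹⁰ m³/s².
r₁ = 738.8 km = 7.388×10⁵ m.
r₂ = 1298 km = 1.298×10⁶ m.
Transfer ellipse a_t = (r₁ + r₂)/2 = 1.018×10⁶ m.
At r₁: circular v_c1 = √(μ/r₁) = 352.8 m/s; transfer-periapsis v_p = √[μ(2/r₁ − 1/a_t)] = 398.3 m/s.
Δv₁ = v_p − v_c1 = 45.50 m/s.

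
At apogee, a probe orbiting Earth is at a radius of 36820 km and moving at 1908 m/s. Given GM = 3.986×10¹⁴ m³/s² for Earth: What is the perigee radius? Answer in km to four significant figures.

r_a = 3.682×10⁷ m.
Specific energy ε = v²/2 − μ/r = -9.005×10⁶ J/kg, so a = −μ/(2ε) = 2.213×10⁷ m.
The apsides satisfy r_p + r_a = 2a, so the perigee radius is 2a − r_a = 7.442×10⁶ m = 7442.3 km.

perigee radius ≈ 7442 km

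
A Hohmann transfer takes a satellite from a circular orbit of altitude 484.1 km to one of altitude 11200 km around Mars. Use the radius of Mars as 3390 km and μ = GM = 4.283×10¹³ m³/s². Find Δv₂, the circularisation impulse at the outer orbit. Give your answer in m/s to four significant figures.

Δv ≈ 603.5 m/s

r₁ = 3390 + 484.1 = 3874.1 km = 3.8741×10⁶ m.
r₂ = 3390 + 11200 = 14590 km = 1.4590×10⁷ m.
Transfer ellipse a_t = (r₁ + r₂)/2 = 9.232×10⁶ m.
At r₁: circular v_c1 = √(μ/r₁) = 3325 m/s; transfer-periapsis v_p = √[μ(2/r₁ − 1/a_t)] = 4180 m/s.
At r₂: circular v_c2 = √(μ/r₂) = 1713 m/s; transfer-apoapsis v_a = √[μ(2/r₂ − 1/a_t)] = 1110 m/s.
Δv₂ = v_c2 − v_a = 603.5 m/s.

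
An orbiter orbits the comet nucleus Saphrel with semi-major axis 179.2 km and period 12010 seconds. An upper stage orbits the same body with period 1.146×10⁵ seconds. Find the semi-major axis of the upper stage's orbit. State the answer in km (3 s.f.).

Kepler's third law: a³ ∝ T², so a₂ = a₁ (T₂/T₁)^(2/3).
T₂/T₁ = 9.542, (T₂/T₁)^(2/3) = 4.499.
a₂ = 179.2 × 4.499 = 806.2 km.

a₂ ≈ 806 km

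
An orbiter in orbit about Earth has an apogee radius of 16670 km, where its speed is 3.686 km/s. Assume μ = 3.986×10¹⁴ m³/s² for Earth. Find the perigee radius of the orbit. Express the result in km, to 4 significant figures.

perigee radius ≈ 6616 km

r_a = 1.667×10⁷ m.
Specific energy ε = v²/2 − μ/r = -1.712×10⁷ J/kg, so a = −μ/(2ε) = 1.164×10⁷ m.
The apsides satisfy r_p + r_a = 2a, so the perigee radius is 2a − r_a = 6.616×10⁶ m = 6615.5 km.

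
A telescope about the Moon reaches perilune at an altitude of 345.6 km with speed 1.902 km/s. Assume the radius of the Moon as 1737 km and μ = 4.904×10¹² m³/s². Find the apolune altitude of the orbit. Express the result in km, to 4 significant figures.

apolune altitude ≈ 5163 km

r_p = 1737 + 345.6 = 2082.6 km = 2.083×10⁶ m.
Specific energy ε = v²/2 − μ/r = -5.459×10⁵ J/kg, so a = −μ/(2ε) = 4.491×10⁶ m.
The apsides satisfy r_p + r_a = 2a, so the apolune radius is 2a − r_p = 6.900×10⁶ m = 6900.0 km.
Apolune altitude = 6900.0 − 1737 = 5163.0 km.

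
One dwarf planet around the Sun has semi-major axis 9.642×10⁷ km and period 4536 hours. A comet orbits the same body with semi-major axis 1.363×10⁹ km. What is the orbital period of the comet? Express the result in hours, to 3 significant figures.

T₂ ≈ 2.41×10⁵ hours

Kepler's third law: T² ∝ a³, so T₂ = T₁ (a₂/a₁)^(3/2).
a₂/a₁ = 14.14, (a₂/a₁)^(3/2) = 53.15.
T₂ = 4536 × 53.15 = 2.411×10⁵ hours.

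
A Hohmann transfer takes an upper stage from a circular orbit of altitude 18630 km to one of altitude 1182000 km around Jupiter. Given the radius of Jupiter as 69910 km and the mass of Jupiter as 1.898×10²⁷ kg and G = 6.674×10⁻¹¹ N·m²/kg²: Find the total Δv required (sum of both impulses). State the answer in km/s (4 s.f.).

Δv_total ≈ 20.27 km/s

μ = GM = 6.674×10⁻¹¹ × 1.898×10²⁷ = 1.267×10¹⁷ m³/s².
r₁ = 69910 + 18630 = 88540 km = 8.8540×10⁷ m.
r₂ = 69910 + 1182000 = 1251900 km = 1.2519×10⁹ m.
Transfer ellipse a_t = (r₁ + r₂)/2 = 6.702×10⁸ m.
At r₁: circular v_c1 = √(μ/r₁) = 37820 m/s; transfer-perijove v_p = √[μ(2/r₁ − 1/a_t)] = 51690 m/s.
Δv₁ = v_p − v_c1 = 13870 m/s.
At r₂: circular v_c2 = √(μ/r₂) = 10060 m/s; transfer-apojove v_a = √[μ(2/r₂ − 1/a_t)] = 3656 m/s.
Δv₂ = v_c2 − v_a = 6403 m/s.
Total Δv = Δv₁ + Δv₂ = 20270 m/s = 20.27 km/s.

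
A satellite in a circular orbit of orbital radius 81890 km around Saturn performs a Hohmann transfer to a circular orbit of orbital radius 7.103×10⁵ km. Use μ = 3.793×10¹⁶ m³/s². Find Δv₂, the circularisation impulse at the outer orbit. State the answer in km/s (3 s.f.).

r₁ = 81890 km = 8.189×10⁷ m.
r₂ = 7.103×10⁵ km = 7.103×10⁸ m.
Transfer ellipse a_t = (r₁ + r₂)/2 = 3.961×10⁸ m.
At r₁: circular v_c1 = √(μ/r₁) = 21520 m/s; transfer-perikrone v_p = √[μ(2/r₁ − 1/a_t)] = 28820 m/s.
At r₂: circular v_c2 = √(μ/r₂) = 7308 m/s; transfer-apokrone v_a = √[μ(2/r₂ − 1/a_t)] = 3323 m/s.
Δv₂ = v_c2 − v_a = 3985 m/s.
= 3.985 km/s.

Δv ≈ 3.98 km/s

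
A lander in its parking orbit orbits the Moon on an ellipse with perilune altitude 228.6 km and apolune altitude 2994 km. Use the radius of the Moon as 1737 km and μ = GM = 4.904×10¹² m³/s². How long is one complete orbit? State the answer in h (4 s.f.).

r_p = 1737 + 228.6 = 1965.6 km = 1.9656×10⁶ m.
r_a = 1737 + 2994 = 4731.0 km = 4.7310×10⁶ m.
Semi-major axis a = (r_p + r_a)/2 = (1965.6 + 4731.0)/2 = 3348.3 km = 3.348×10⁶ m.
By Kepler's third law T = 2π√(a³/μ) = 2π × 2.767×10³ = 1.738×10⁴ s.
= 4.829 h.

T ≈ 4.829 h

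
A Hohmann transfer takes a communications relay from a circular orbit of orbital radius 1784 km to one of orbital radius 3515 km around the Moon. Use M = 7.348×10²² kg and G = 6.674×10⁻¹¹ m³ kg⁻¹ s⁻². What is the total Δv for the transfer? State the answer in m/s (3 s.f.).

μ = GM = 6.674×10⁻¹¹ × 7.348×10²² = 4.904×10¹² m³/s².
r₁ = 1784 km = 1.784×10⁶ m.
r₂ = 3515 km = 3.515×10⁶ m.
Transfer ellipse a_t = (r₁ + r₂)/2 = 2.650×10⁶ m.
At r₁: circular v_c1 = √(μ/r₁) = 1658 m/s; transfer-perilune v_p = √[μ(2/r₁ − 1/a_t)] = 1910 m/s.
Δv₁ = v_p − v_c1 = 251.7 m/s.
At r₂: circular v_c2 = √(μ/r₂) = 1181 m/s; transfer-apolune v_a = √[μ(2/r₂ − 1/a_t)] = 969.2 m/s.
Δv₂ = v_c2 − v_a = 211.9 m/s.
Total Δv = Δv₁ + Δv₂ = 463.6 m/s.

Δv_total ≈ 464 m/s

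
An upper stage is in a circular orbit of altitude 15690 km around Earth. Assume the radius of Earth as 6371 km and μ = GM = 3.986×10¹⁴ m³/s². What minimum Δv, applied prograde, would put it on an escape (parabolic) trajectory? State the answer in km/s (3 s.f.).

Δv ≈ 1.76 km/s

r = 6371 + 15690 = 22061 km = 2.2061×10⁷ m.
Circular speed v_c = √(μ/r) = 4251 m/s.
Escape speed v_esc = √(2μ/r) = √2 × v_c = 6011 m/s.
Δv = v_esc − v_c = 1761 m/s = 1.761 km/s.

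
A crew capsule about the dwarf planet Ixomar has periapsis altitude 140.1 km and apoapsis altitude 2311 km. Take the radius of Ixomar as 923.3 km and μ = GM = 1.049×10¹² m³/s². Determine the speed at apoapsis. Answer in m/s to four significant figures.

r_p = 923.3 + 140.1 = 1063.4 km = 1.0634×10⁶ m.
r_a = 923.3 + 2311 = 3234.3 km = 3.2343×10⁶ m.
Semi-major axis a = (r_p + r_a)/2 = 2148.8 km = 2.149×10⁶ m.
Vis-viva: v² = μ(2/r − 1/a) = 1.049×10¹² × (6.184×10⁻⁷ − 4.654×10⁻⁷) = 1.605×10⁵ m²/s².
v = 400.6 m/s.

v ≈ 400.6 m/s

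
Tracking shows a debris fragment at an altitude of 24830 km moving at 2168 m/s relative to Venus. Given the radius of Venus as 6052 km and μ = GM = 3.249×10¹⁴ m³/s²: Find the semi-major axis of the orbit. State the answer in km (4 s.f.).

r = 6052 + 24830 = 30882 km = 3.088×10⁷ m.
Vis-viva rearranged: 1/a = 2/r − v²/μ = 6.476×10⁻⁸ − 1.447×10⁻⁸ = 5.030×10⁻⁸ m⁻¹.
a = 1.988×10⁷ m = 19882 km.

a ≈ 19880 km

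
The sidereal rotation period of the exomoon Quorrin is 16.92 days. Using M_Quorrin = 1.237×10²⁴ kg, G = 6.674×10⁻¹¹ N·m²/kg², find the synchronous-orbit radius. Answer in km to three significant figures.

μ = GM = 6.674×10⁻¹¹ × 1.237×10²⁴ = 8.256×10¹³ m³/s².
T = 16.92 days = 1.462×10⁶ s.
A synchronous orbit has period T, so by Kepler's third law a = (μT²/4π²)^(1/3).
μT²/4π² = 8.256×10¹³ × (1.462×10⁶)² / 39.48 = 4.469×10²⁴ m³.
a = 1.647×10⁸ m = 1.6472×10⁵ km.

r_sync ≈ 1.65×10⁵ km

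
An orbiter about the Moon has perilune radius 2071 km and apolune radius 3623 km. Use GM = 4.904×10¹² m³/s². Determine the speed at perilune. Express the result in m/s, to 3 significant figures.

Semi-major axis a = (r_p + r_a)/2 = 2847.0 km = 2.847×10⁶ m.
Vis-viva: v² = μ(2/r − 1/a) = 4.904×10¹² × (9.657×10⁻⁷ − 3.512×10⁻⁷) = 3.013×10⁶ m²/s².
v = 1736 m/s.

v ≈ 1740 m/s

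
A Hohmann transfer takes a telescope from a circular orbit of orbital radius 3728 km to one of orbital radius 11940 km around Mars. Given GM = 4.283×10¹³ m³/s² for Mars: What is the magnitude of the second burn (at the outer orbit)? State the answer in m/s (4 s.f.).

Δv ≈ 587.4 m/s

r₁ = 3728 km = 3.728×10⁶ m.
r₂ = 11940 km = 1.194×10⁷ m.
Transfer ellipse a_t = (r₁ + r₂)/2 = 7.834×10⁶ m.
At r₁: circular v_c1 = √(μ/r₁) = 3390 m/s; transfer-periapsis v_p = √[μ(2/r₁ − 1/a_t)] = 4185 m/s.
At r₂: circular v_c2 = √(μ/r₂) = 1894 m/s; transfer-apoapsis v_a = √[μ(2/r₂ − 1/a_t)] = 1307 m/s.
Δv₂ = v_c2 − v_a = 587.4 m/s.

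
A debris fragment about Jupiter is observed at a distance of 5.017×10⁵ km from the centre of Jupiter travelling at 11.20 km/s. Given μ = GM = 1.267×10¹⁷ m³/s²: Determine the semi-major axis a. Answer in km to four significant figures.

r = 5.017×10⁸ m.
Specific orbital energy ε = v²/2 − μ/r = (11200)²/2 − 1.267×10¹⁷/5.017×10⁸ = -1.898×10⁸ J/kg.
Since ε = −μ/(2a), a = −μ/(2ε) = 3.337×10⁸ m = 3.3373×10⁵ km.

a ≈ 3.337×10⁵ km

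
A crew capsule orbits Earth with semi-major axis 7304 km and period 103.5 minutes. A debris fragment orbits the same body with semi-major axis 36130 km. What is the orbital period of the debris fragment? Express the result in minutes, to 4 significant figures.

Kepler's third law: T² ∝ a³, so T₂ = T₁ (a₂/a₁)^(3/2).
a₂/a₁ = 4.947, (a₂/a₁)^(3/2) = 11.00.
T₂ = 103.5 × 11.00 = 1139 minutes.

T₂ ≈ 1139 minutes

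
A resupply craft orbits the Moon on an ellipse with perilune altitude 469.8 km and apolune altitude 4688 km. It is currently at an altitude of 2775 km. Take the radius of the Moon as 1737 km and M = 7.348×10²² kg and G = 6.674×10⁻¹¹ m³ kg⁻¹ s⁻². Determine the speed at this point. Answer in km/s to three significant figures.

μ = GM = 6.674×10⁻¹¹ × 7.348×10²² = 4.904×10¹² m³/s².
r_p = 1737 + 469.8 = 2206.8 km = 2.2068×10⁶ m.
r_a = 1737 + 4688 = 6425.0 km = 6.4250×10⁶ m.
r = 1737 + 2775 = 4512.0 km = 4.512×10⁶ m.
Semi-major axis a = (r_p + r_a)/2 = 4315.9 km = 4.316×10⁶ m.
Vis-viva: v² = μ(2/r − 1/a) = 4.904×10¹² × (4.433×10⁻⁷ − 2.317×10⁻⁷) = 1.038×10⁶ m²/s².
v = 1019 m/s = 1.019 km/s.

v ≈ 1.02 km/s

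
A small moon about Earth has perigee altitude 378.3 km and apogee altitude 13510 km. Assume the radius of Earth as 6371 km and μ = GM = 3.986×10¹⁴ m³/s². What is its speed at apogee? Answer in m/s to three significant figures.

v ≈ 3190 m/s

r_p = 6371 + 378.3 = 6749.3 km = 6.7493×10⁶ m.
r_a = 6371 + 13510 = 19881 km = 1.9881×10⁷ m.
Semi-major axis a = (r_p + r_a)/2 = 13315 km = 1.332×10⁷ m.
Vis-viva: v² = μ(2/r − 1/a) = 3.986×10¹⁴ × (1.006×10⁻⁷ − 7.510×10⁻⁸) = 1.016×10⁷ m²/s².
v = 3188 m/s.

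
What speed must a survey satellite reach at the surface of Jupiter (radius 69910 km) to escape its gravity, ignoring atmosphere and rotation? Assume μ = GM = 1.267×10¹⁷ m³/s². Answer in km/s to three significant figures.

v_esc ≈ 60.2 km/s

r = R = 6.991×10⁷ m.
Escape speed v_esc = √(2μ/r) = √(2 × 1.267×10¹⁷ / 6.991×10⁷) = √(3.625×10⁹) = 60210 m/s.
= 60.21 km/s.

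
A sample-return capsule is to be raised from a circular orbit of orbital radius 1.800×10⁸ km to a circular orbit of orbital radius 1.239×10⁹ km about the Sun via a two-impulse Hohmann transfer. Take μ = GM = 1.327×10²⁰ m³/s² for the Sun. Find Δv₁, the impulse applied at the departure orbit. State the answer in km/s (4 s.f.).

Δv ≈ 8.729 km/s

r₁ = 1.800×10⁸ km = 1.800×10¹¹ m.
r₂ = 1.239×10⁹ km = 1.239×10¹² m.
Transfer ellipse a_t = (r₁ + r₂)/2 = 7.095×10¹¹ m.
At r₁: circular v_c1 = √(μ/r₁) = 27150 m/s; transfer-perihelion v_p = √[μ(2/r₁ − 1/a_t)] = 35880 m/s.
Δv₁ = v_p − v_c1 = 8729 m/s.
= 8.729 km/s.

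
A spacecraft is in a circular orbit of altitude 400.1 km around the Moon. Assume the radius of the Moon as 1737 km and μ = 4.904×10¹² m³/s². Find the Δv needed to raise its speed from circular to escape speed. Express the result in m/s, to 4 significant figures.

r = 1737 + 400.1 = 2137.1 km = 2.1371×10⁶ m.
Circular speed v_c = √(μ/r) = 1515 m/s.
Escape speed v_esc = √(2μ/r) = √2 × v_c = 2142 m/s.
Δv = v_esc − v_c = 627.5 m/s.

Δv ≈ 627.5 m/s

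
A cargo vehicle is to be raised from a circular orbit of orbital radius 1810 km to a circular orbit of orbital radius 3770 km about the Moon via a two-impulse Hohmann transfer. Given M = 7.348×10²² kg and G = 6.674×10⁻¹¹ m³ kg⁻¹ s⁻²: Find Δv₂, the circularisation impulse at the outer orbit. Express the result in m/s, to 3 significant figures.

μ = GM = 6.674×10⁻¹¹ × 7.348×10²² = 4.904×10¹² m³/s².
r₁ = 1810 km = 1.810×10⁶ m.
r₂ = 3770 km = 3.770×10⁶ m.
Transfer ellipse a_t = (r₁ + r₂)/2 = 2.790×10⁶ m.
At r₁: circular v_c1 = √(μ/r₁) = 1646 m/s; transfer-perilune v_p = √[μ(2/r₁ − 1/a_t)] = 1913 m/s.
At r₂: circular v_c2 = √(μ/r₂) = 1141 m/s; transfer-apolune v_a = √[μ(2/r₂ − 1/a_t)] = 918.6 m/s.
Δv₂ = v_c2 − v_a = 221.9 m/s.

Δv ≈ 222 m/s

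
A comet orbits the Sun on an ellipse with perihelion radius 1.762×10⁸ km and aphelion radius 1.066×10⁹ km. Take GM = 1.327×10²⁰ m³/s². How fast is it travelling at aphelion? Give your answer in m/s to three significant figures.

v ≈ 5940 m/s

Semi-major axis a = (r_p + r_a)/2 = 6.2110×10⁸ km = 6.211×10¹¹ m.
Vis-viva: v² = μ(2/r − 1/a) = 1.327×10²⁰ × (1.876×10⁻¹² − 1.610×10⁻¹²) = 3.531×10⁷ m²/s².
v = 5943 m/s.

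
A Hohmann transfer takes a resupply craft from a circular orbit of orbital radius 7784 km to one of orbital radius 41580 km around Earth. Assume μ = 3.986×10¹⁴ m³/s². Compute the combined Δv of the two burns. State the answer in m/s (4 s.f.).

Δv_total ≈ 3489 m/s

r₁ = 7784 km = 7.784×10⁶ m.
r₂ = 41580 km = 4.158×10⁷ m.
Transfer ellipse a_t = (r₁ + r₂)/2 = 2.468×10⁷ m.
At r₁: circular v_c1 = √(μ/r₁) = 7156 m/s; transfer-perigee v_p = √[μ(2/r₁ − 1/a_t)] = 9288 m/s.
Δv₁ = v_p − v_c1 = 2132 m/s.
At r₂: circular v_c2 = √(μ/r₂) = 3096 m/s; transfer-apogee v_a = √[μ(2/r₂ − 1/a_t)] = 1739 m/s.
Δv₂ = v_c2 − v_a = 1357 m/s.
Total Δv = Δv₁ + Δv₂ = 3489 m/s.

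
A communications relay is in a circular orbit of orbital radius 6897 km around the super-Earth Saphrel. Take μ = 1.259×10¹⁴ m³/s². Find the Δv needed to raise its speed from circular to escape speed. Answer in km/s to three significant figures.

r = 6897 km = 6.897×10⁶ m.
Circular speed v_c = √(μ/r) = 4273 m/s.
Escape speed v_esc = √(2μ/r) = √2 × v_c = 6042 m/s.
Δv = v_esc − v_c = 1770 m/s = 1.770 km/s.

Δv ≈ 1.77 km/s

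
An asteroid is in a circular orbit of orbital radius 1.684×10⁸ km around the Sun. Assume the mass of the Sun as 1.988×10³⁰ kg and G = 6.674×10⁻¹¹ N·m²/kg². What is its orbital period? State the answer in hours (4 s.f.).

T ≈ 10470 hours

μ = GM = 6.674×10⁻¹¹ × 1.988×10³⁰ = 1.327×10²⁰ m³/s².
r = 1.684×10⁸ km = 1.684×10¹¹ m.
Kepler's third law: T = 2π√(r³/μ) = 2π√((1.684×10¹¹)³ / 1.327×10²⁰).
r³/μ = 3.599×10¹³ s², so T = 2π × 5.999×10⁶ = 3.770×10⁷ s.
Converting: 3.770×10⁷ s ÷ 3600 = 10470 hours.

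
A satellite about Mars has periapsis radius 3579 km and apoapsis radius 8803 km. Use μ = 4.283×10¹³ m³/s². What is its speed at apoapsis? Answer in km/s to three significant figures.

Semi-major axis a = (r_p + r_a)/2 = 6191.0 km = 6.191×10⁶ m.
Vis-viva: v² = μ(2/r − 1/a) = 4.283×10¹³ × (2.272×10⁻⁷ − 1.615×10⁻⁷) = 2.813×10⁶ m²/s².
v = 1677 m/s = 1.677 km/s.

v ≈ 1.68 km/s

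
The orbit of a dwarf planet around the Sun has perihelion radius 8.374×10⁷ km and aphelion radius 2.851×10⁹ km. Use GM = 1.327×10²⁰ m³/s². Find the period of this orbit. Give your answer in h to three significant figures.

T ≈ 269000 h

Semi-major axis a = (r_p + r_a)/2 = (8.3740×10⁷ + 2.8510×10⁹)/2 = 1.4674×10⁹ km = 1.467×10¹² m.
By Kepler's third law T = 2π√(a³/μ) = 2π × 1.543×10⁸ = 9.695×10⁸ s.
= 2.693×10⁵ h.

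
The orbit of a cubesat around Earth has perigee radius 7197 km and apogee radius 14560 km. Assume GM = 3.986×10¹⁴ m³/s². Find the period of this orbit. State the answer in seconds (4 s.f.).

T ≈ 11290 seconds

Semi-major axis a = (r_p + r_a)/2 = (7197.0 + 14560)/2 = 10878 km = 1.088×10⁷ m.
By Kepler's third law T = 2π√(a³/μ) = 2π × 1.797×10³ = 1.129×10⁴ s.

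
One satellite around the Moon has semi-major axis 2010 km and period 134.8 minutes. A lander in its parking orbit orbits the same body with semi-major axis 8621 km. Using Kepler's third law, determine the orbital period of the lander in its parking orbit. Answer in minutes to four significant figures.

T₂ ≈ 1197 minutes

Kepler's third law: T² ∝ a³, so T₂ = T₁ (a₂/a₁)^(3/2).
a₂/a₁ = 4.289, (a₂/a₁)^(3/2) = 8.883.
T₂ = 134.8 × 8.883 = 1197 minutes.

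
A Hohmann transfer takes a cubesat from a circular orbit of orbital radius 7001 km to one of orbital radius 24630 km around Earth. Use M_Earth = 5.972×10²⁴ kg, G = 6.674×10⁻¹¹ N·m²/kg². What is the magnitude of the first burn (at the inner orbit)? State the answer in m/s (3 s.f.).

μ = GM = 6.674×10⁻¹¹ × 5.972×10²⁴ = 3.986×10¹⁴ m³/s².
r₁ = 7001 km = 7.001×10⁶ m.
r₂ = 24630 km = 2.463×10⁷ m.
Transfer ellipse a_t = (r₁ + r₂)/2 = 1.582×10⁷ m.
At r₁: circular v_c1 = √(μ/r₁) = 7545 m/s; transfer-perigee v_p = √[μ(2/r₁ − 1/a_t)] = 9416 m/s.
Δv₁ = v_p − v_c1 = 1871 m/s.

Δv ≈ 1870 m/s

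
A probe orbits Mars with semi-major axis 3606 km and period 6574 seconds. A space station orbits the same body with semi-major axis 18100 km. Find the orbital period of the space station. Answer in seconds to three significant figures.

Kepler's third law: T² ∝ a³, so T₂ = T₁ (a₂/a₁)^(3/2).
a₂/a₁ = 5.019, (a₂/a₁)^(3/2) = 11.25.
T₂ = 6574 × 11.25 = 73930 seconds.

T₂ ≈ 73900 seconds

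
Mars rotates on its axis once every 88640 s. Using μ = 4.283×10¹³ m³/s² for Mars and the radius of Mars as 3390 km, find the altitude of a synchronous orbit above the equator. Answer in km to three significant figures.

A synchronous orbit has period T, so by Kepler's third law a = (μT²/4π²)^(1/3).
μT²/4π² = 4.283×10¹³ × (8.864×10⁴)² / 39.48 = 8.524×10²¹ m³.
a = 2.043×10⁷ m = 20428 km.
Altitude h = a − R = 20428 − 3390 = 17038 km.

h_sync ≈ 17000 km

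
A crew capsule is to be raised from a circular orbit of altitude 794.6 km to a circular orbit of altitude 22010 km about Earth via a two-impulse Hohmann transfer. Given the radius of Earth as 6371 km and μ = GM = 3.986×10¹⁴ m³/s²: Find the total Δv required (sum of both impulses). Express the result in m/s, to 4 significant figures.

Δv_total ≈ 3335 m/s

r₁ = 6371 + 794.6 = 7165.6 km = 7.1656×10⁶ m.
r₂ = 6371 + 22010 = 28381 km = 2.8381×10⁷ m.
Transfer ellipse a_t = (r₁ + r₂)/2 = 1.777×10⁷ m.
At r₁: circular v_c1 = √(μ/r₁) = 7458 m/s; transfer-perigee v_p = √[μ(2/r₁ − 1/a_t)] = 9425 m/s.
Δv₁ = v_p − v_c1 = 1966 m/s.
At r₂: circular v_c2 = √(μ/r₂) = 3748 m/s; transfer-apogee v_a = √[μ(2/r₂ − 1/a_t)] = 2380 m/s.
Δv₂ = v_c2 − v_a = 1368 m/s.
Total Δv = Δv₁ + Δv₂ = 3335 m/s.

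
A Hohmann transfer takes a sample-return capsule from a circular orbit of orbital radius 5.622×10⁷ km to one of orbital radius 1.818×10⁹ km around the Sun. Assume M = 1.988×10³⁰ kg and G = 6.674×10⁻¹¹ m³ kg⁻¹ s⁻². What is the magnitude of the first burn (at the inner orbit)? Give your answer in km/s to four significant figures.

Δv ≈ 19.08 km/s

μ = GM = 6.674×10⁻¹¹ × 1.988×10³⁰ = 1.327×10²⁰ m³/s².
r₁ = 5.622×10⁷ km = 5.622×10¹⁰ m.
r₂ = 1.818×10⁹ km = 1.818×10¹² m.
Transfer ellipse a_t = (r₁ + r₂)/2 = 9.371×10¹¹ m.
At r₁: circular v_c1 = √(μ/r₁) = 48580 m/s; transfer-perihelion v_p = √[μ(2/r₁ − 1/a_t)] = 67660 m/s.
Δv₁ = v_p − v_c1 = 19080 m/s.
= 19.08 km/s.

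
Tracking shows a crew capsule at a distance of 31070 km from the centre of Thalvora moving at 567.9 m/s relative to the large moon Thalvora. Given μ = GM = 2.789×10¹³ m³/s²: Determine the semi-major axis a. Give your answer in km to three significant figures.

r = 3.107×10⁷ m.
Vis-viva rearranged: 1/a = 2/r − v²/μ = 6.437×10⁻⁸ − 1.156×10⁻⁸ = 5.281×10⁻⁸ m⁻¹.
a = 1.894×10⁷ m = 18937 km.

a ≈ 18900 km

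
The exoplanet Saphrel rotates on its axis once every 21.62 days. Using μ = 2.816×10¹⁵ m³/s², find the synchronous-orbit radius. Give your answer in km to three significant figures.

r_sync ≈ 6.29×10⁵ km

T = 21.62 days = 1.868×10⁶ s.
A synchronous orbit has period T, so by Kepler's third law a = (μT²/4π²)^(1/3).
μT²/4π² = 2.816×10¹⁵ × (1.868×10⁶)² / 39.48 = 2.489×10²⁶ m³.
a = 6.290×10⁸ m = 6.2903×10⁵ km.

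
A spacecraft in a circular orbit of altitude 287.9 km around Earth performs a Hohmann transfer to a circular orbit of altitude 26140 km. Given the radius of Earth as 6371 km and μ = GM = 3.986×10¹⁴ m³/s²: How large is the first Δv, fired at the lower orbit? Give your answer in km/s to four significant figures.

Δv ≈ 2.231 km/s

r₁ = 6371 + 287.9 = 6658.9 km = 6.6589×10⁶ m.
r₂ = 6371 + 26140 = 32511 km = 3.2511×10⁷ m.
Transfer ellipse a_t = (r₁ + r₂)/2 = 1.958×10⁷ m.
At r₁: circular v_c1 = √(μ/r₁) = 7737 m/s; transfer-perigee v_p = √[μ(2/r₁ − 1/a_t)] = 9968 m/s.
Δv₁ = v_p − v_c1 = 2231 m/s.
= 2.231 km/s.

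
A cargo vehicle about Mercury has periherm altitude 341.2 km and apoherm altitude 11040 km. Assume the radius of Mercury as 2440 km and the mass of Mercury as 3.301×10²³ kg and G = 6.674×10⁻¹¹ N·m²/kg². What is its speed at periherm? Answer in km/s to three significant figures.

μ = GM = 6.674×10⁻¹¹ × 3.301×10²³ = 2.203×10¹³ m³/s².
r_p = 2440 + 341.2 = 2781.2 km = 2.7812×10⁶ m.
r_a = 2440 + 11040 = 13480 km = 1.3480×10⁷ m.
Semi-major axis a = (r_p + r_a)/2 = 8130.6 km = 8.131×10⁶ m.
Vis-viva: v² = μ(2/r − 1/a) = 2.203×10¹³ × (7.191×10⁻⁷ − 1.230×10⁻⁷) = 1.313×10⁷ m²/s².
v = 3624 m/s = 3.624 km/s.

v ≈ 3.62 km/s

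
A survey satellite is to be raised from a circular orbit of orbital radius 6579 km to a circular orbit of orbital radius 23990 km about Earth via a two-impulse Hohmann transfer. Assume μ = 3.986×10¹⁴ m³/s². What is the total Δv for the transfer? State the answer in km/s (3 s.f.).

Δv_total ≈ 3.37 km/s

r₁ = 6579 km = 6.579×10⁶ m.
r₂ = 23990 km = 2.399×10⁷ m.
Transfer ellipse a_t = (r₁ + r₂)/2 = 1.528×10⁷ m.
At r₁: circular v_c1 = √(μ/r₁) = 7784 m/s; transfer-perigee v_p = √[μ(2/r₁ − 1/a_t)] = 9752 m/s.
Δv₁ = v_p − v_c1 = 1968 m/s.
At r₂: circular v_c2 = √(μ/r₂) = 4076 m/s; transfer-apogee v_a = √[μ(2/r₂ − 1/a_t)] = 2674 m/s.
Δv₂ = v_c2 − v_a = 1402 m/s.
Total Δv = Δv₁ + Δv₂ = 3370 m/s = 3.370 km/s.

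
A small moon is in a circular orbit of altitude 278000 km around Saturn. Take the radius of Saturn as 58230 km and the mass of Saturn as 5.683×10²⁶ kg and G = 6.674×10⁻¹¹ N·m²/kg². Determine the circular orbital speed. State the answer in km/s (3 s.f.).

v ≈ 10.6 km/s

μ = GM = 6.674×10⁻¹¹ × 5.683×10²⁶ = 3.793×10¹⁶ m³/s².
r = 58230 + 278000 = 336230 km = 3.3623×10⁸ m.
For a circular orbit v = √(μ/r) = √(3.793×10¹⁶ / 3.362×10⁸) = √(1.128×10⁸) = 10620 m/s.
That is 10.62 km/s.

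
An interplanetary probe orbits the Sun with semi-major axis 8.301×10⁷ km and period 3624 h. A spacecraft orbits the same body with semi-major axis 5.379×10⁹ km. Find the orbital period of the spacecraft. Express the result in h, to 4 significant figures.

T₂ ≈ 1.890×10⁶ h

Kepler's third law: T² ∝ a³, so T₂ = T₁ (a₂/a₁)^(3/2).
a₂/a₁ = 64.80, (a₂/a₁)^(3/2) = 521.6.
T₂ = 3624 × 521.6 = 1.890×10⁶ h.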